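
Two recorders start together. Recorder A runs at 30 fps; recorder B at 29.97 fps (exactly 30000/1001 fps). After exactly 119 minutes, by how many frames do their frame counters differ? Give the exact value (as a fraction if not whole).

119 min = 7140 s.
A emits 30 × 7140 = 214200 frames; B emits 30000/1001 × 7140 = 30600000/143.
Difference = 30600/143 frames (≈ 213.9860); B is behind A.

30600/143 frames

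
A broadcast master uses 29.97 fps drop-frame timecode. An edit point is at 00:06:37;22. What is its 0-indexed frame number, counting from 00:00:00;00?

11920

Complete 10-minute blocks: 0, each 17982 frames → 0.
Remaining 6 whole minutes in the current block: 1800 + 5 × 1798 = 10790 frames.
Within the current minute: 37 × 30 + 22 − 2 = 1130 (labels ;00/;01 skipped at this minute). Total = 0 + 10790 + 1130 = 11920.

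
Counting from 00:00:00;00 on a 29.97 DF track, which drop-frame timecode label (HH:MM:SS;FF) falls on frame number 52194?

Ten DF minutes hold 17982 frames, so frame 52194 lies in block 2 (frames 35964–53945) with 16230 frames into that block.
The block's first minute is 1800 frames and the rest 1798 each; 16230 frames reaches minute 9, so 2 × 18 + 9 × 2 = 54 labels have been skipped so far.
Adding those back, label number 52194 + 54 = 52248 at 30 labels/s is 1741 s + 18 f = 0 h 29 min 1 s frame 18, i.e. 00:29:01;18.

00:29:01;18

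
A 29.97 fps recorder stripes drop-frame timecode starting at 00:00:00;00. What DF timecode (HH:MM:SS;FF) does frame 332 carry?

Each 10-minute DF block holds 10 × 60 × 30 − 9 × 2 = 17982 frames. 332 ÷ 17982 → 0 full blocks, remainder 332.
Within the partial block the first minute is 1800 frames and each further minute 1798, so 0 further minute boundaries passed. Total skipped labels = 18 × 0 + 2 × 0 = 0.
Non-drop label index = 332 + 0 = 332; at 30 labels/s that is 00:00:11:02, i.e. DF 00:00:11;02.

00:00:11;02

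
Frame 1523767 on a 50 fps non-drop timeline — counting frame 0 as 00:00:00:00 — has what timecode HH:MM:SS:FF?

08:27:55:17

1523767 ÷ 50 = 30475 full seconds, remainder 17 frames.
30475 s = 8 h 27 min 55 s.
Timecode: 08:27:55:17.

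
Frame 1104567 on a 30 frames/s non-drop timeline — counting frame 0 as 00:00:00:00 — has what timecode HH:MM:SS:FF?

1104567 ÷ 30 = 36818 full seconds, remainder 27 frames.
36818 s = 10 h 13 min 38 s.
Timecode: 10:13:38:27.

10:13:38:27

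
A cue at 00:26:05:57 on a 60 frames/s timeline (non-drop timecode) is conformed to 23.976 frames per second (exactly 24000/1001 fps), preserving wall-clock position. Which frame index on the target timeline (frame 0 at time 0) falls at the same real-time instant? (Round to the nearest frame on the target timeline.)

frame 37545

Source frame index: (0×3600 + 26×60 + 5) × 60 + 57 = 93957.
Real time: 93957 / (60) = 31319/20 s.
Target frame: (31319/20) × (24000/1001) = 37582800/1001 ≈ 37545.255 → 37545.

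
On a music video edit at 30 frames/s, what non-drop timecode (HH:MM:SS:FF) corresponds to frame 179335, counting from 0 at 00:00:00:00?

01:39:37:25

179335 ÷ 30 = 5977 full seconds, remainder 25 frames.
5977 s = 1 h 39 min 37 s.
Timecode: 01:39:37:25.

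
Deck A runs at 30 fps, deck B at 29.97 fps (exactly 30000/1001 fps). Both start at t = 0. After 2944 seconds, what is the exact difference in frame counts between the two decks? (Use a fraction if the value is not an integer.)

A emits 30 × 2944 = 88320 frames; B emits 30000/1001 × 2944 = 88320000/1001.
Difference = 88320/1001 frames (≈ 88.2318); B is behind A.

88320/1001 frames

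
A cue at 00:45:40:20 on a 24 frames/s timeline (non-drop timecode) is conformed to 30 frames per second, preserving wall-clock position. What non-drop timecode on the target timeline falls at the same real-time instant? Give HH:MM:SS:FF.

Source frame index: (0×3600 + 45×60 + 40) × 24 + 20 = 65780.
Real time: 65780 / (24) = 16445/6 s.
Target frame: (16445/6) × (30) = 82225.
At 30 labels/s: frame 82225 → 00:45:40:25.

00:45:40:25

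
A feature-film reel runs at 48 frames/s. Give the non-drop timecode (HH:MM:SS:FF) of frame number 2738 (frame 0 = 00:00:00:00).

00:00:57:02

2738 ÷ 48 = 57 full seconds, remainder 2 frames.
57 s = 0 h 0 min 57 s.
Timecode: 00:00:57:02.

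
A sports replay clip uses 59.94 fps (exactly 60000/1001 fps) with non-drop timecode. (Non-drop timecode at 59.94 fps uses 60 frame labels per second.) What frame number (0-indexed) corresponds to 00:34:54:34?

Total seconds to the label: (0 × 3600 + 34 × 60 + 54) = 2094.
Frame index = 2094 × 60 + 34 = 125674.

frame 125674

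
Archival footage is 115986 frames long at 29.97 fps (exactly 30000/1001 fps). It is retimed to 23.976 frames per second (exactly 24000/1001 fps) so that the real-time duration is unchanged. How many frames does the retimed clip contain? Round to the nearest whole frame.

Frames at target rate = 115986 × (24000/1001) / (30000/1001) = 463944/5 ≈ 92788.800.
Nearest whole frame: 92789.

92789 frames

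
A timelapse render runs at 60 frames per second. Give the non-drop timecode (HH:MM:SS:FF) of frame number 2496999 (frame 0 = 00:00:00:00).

2496999 ÷ 60 = 41616 full seconds, remainder 39 frames.
41616 s = 11 h 33 min 36 s.
Timecode: 11:33:36:39.

11:33:36:39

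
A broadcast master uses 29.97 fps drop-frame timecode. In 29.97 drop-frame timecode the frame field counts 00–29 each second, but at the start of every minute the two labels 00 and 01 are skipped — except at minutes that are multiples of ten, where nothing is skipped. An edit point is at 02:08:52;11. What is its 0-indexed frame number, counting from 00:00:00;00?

231739

As if non-drop at 30 labels/s: (2 × 3600 + 8 × 60 + 52) × 30 + 11 = 231971.
Minute boundaries passed: 128; those not divisible by 10: 128 − 12 = 116; dropped labels = 2 × 116 = 232.
Actual frame index = 231971 − 232 = 231739.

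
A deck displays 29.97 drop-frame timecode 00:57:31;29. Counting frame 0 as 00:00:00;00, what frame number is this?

103455

As if non-drop at 30 labels/s: (0 × 3600 + 57 × 60 + 31) × 30 + 29 = 103559.
Minute boundaries passed: 57; those not divisible by 10: 57 − 5 = 52; dropped labels = 2 × 52 = 104.
Actual frame index = 103559 − 104 = 103455.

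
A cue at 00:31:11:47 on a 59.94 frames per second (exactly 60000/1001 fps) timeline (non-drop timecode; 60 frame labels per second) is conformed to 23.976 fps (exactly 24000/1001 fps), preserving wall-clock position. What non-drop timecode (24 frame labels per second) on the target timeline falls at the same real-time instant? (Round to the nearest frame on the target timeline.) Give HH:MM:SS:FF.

00:31:11:19

Source frame index: (0×3600 + 31×60 + 11) × 60 + 47 = 112307.
Real time: 112307 / (60000/1001) = 112419307/60000 s.
Target frame: (112419307/60000) × (24000/1001) = 224614/5 ≈ 44922.800 → 44923.
At 24 labels/s: frame 44923 → 00:31:11:19.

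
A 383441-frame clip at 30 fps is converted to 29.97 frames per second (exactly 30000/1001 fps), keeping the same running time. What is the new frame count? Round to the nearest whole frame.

383058 frames

Frames at target rate = 383441 × (30000/1001) / (30) = 383441000/1001 ≈ 383057.942.
Nearest whole frame: 383058.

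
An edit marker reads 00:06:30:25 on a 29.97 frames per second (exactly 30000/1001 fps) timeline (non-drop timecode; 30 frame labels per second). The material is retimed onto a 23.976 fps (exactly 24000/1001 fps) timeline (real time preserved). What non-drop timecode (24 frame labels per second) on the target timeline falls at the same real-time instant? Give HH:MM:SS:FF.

Source frame index: (0×3600 + 6×60 + 30) × 30 + 25 = 11725.
Real time: 11725 / (30000/1001) = 469469/1200 s.
Target frame: (469469/1200) × (24000/1001) = 9380.
At 24 labels/s: frame 9380 → 00:06:30:20.

00:06:30:20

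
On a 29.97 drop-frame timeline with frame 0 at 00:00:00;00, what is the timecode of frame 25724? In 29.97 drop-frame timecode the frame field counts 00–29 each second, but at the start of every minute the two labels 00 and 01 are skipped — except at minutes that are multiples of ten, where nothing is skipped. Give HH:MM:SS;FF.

Each 10-minute DF block holds 10 × 60 × 30 − 9 × 2 = 17982 frames. 25724 ÷ 17982 → 1 full block, remainder 7742.
Within the partial block the first minute is 1800 frames and each further minute 1798, so 4 further minute boundaries passed. Total skipped labels = 18 × 1 + 2 × 4 = 26.
Non-drop label index = 25724 + 26 = 25750; at 30 labels/s that is 00:14:18:10, i.e. DF 00:14:18;10.

00:14:18;10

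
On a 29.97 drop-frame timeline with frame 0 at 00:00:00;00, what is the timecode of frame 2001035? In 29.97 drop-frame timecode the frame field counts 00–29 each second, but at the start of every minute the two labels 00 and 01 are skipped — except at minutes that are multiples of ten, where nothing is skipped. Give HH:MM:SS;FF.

18:32:47;27

Each 10-minute DF block holds 10 × 60 × 30 − 9 × 2 = 17982 frames. 2001035 ÷ 17982 → 111 full blocks, remainder 5033.
Within the partial block the first minute is 1800 frames and each further minute 1798, so 2 further minute boundaries passed. Total skipped labels = 18 × 111 + 2 × 2 = 2002.
Non-drop label index = 2001035 + 2002 = 2003037; at 30 labels/s that is 18:32:47:27, i.e. DF 18:32:47;27.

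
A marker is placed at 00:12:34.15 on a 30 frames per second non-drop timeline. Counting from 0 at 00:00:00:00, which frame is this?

22635

Total seconds to the label: (0 × 3600 + 12 × 60 + 34) = 754.
Frame index = 754 × 30 + 15 = 22635.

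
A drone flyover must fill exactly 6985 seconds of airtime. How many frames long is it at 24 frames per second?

Frames = 6985 × 24 = 167640.

167640 frames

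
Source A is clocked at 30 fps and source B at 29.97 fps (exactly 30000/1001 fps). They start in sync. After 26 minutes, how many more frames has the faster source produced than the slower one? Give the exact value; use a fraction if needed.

3600/77 frames

26 min = 1560 s.
A emits 30 × 1560 = 46800 frames; B emits 30000/1001 × 1560 = 3600000/77.
Difference = 3600/77 frames (≈ 46.7532); B is behind A.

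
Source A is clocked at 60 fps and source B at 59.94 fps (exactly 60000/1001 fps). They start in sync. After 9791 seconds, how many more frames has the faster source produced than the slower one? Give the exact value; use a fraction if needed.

587460/1001 frames

A emits 60 × 9791 = 587460 frames; B emits 60000/1001 × 9791 = 587460000/1001.
Difference = 587460/1001 frames (≈ 586.8731); B is behind A.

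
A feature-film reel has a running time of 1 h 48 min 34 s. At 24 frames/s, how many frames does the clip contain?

156336 frames

1 h 48 min 34 s = 6514 s.
Frames = 6514 × 24 = 156336.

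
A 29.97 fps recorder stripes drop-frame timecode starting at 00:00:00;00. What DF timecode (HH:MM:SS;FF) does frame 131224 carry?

01:12:58;14

Each 10-minute DF block holds 10 × 60 × 30 − 9 × 2 = 17982 frames. 131224 ÷ 17982 → 7 full blocks, remainder 5350.
Within the partial block the first minute is 1800 frames and each further minute 1798, so 2 further minute boundaries passed. Total skipped labels = 18 × 7 + 2 × 2 = 130.
Non-drop label index = 131224 + 130 = 131354; at 30 labels/s that is 01:12:58:14, i.e. DF 01:12:58;14.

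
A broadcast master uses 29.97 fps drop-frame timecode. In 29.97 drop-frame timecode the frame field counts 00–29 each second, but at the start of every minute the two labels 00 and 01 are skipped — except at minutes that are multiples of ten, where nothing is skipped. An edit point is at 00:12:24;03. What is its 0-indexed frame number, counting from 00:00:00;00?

22301

As if non-drop at 30 labels/s: (0 × 3600 + 12 × 60 + 24) × 30 + 3 = 22323.
Minute boundaries passed: 12; those not divisible by 10: 12 − 1 = 11; dropped labels = 2 × 11 = 22.
Actual frame index = 22323 − 22 = 22301.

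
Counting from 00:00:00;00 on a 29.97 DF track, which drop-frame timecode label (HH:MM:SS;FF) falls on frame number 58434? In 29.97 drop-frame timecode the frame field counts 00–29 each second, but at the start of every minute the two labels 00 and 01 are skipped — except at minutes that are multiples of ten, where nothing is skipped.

00:32:29;22

Ten DF minutes hold 17982 frames, so frame 58434 lies in block 3 (frames 53946–71927) with 4488 frames into that block.
The block's first minute is 1800 frames and the rest 1798 each; 4488 frames reaches minute 2, so 3 × 18 + 2 × 2 = 58 labels have been skipped so far.
Adding those back, label number 58434 + 58 = 58492 at 30 labels/s is 1949 s + 22 f = 0 h 32 min 29 s frame 22, i.e. 00:32:29;22.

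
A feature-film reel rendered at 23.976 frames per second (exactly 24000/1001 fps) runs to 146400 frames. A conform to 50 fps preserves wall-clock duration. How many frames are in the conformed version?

305305 frames

Target frames = source frames × (target rate / source rate) = 146400 × (50)/(24000/1001) = 146400 × 1001/480 = 305305.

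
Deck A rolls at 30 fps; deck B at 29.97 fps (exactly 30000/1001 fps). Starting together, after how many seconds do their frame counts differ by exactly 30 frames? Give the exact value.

1001 seconds

The gap grows by |30000/1001 − 30| = 30/1001 frames per second.
Time for a 30-frame gap: 30 ÷ (30/1001) = 1001 s.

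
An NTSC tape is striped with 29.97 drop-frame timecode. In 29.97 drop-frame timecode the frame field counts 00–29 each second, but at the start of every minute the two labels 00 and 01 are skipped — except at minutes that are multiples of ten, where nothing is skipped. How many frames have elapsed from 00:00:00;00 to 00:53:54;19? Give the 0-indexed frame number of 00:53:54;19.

As if non-drop at 30 labels/s: (0 × 3600 + 53 × 60 + 54) × 30 + 19 = 97039.
Minute boundaries passed: 53; those not divisible by 10: 53 − 5 = 48; dropped labels = 2 × 48 = 96.
Actual frame index = 97039 − 96 = 96943.

96943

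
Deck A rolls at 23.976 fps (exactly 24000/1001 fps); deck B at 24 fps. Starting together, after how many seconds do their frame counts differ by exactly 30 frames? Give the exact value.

The gap grows by |24 − 24000/1001| = 24/1001 frames per second.
Time for a 30-frame gap: 30 ÷ (24/1001) = 1251.25 s.

1251.25 seconds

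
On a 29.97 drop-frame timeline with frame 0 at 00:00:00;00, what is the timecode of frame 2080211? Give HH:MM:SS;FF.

Each 10-minute DF block holds 10 × 60 × 30 − 9 × 2 = 17982 frames. 2080211 ÷ 17982 → 115 full blocks, remainder 12281.
Within the partial block the first minute is 1800 frames and each further minute 1798, so 6 further minute boundaries passed. Total skipped labels = 18 × 115 + 2 × 6 = 2082.
Non-drop label index = 2080211 + 2082 = 2082293; at 30 labels/s that is 19:16:49:23, i.e. DF 19:16:49;23.

19:16:49;23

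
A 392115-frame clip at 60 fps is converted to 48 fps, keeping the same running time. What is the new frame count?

313692 frames

Target frames = source frames × (target rate / source rate) = 392115 × (48)/(60) = 392115 × 4/5 = 313692.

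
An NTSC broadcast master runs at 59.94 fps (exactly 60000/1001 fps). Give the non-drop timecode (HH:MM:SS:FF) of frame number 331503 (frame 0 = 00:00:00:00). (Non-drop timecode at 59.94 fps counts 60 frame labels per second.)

331503 ÷ 60 = 5525 full seconds, remainder 3 frames.
5525 s = 1 h 32 min 5 s.
Timecode: 01:32:05:03.

01:32:05:03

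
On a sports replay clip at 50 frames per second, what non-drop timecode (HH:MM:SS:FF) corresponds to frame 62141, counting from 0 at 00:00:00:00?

00:20:42:41

62141 ÷ 50 = 1242 full seconds, remainder 41 frames.
1242 s = 0 h 20 min 42 s.
Timecode: 00:20:42:41.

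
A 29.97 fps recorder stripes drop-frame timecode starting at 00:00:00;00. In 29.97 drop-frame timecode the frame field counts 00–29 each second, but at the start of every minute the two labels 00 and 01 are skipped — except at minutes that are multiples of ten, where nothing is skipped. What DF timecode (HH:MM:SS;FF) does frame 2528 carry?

00:01:24;10

Ten DF minutes hold 17982 frames, so frame 2528 lies in block 0 (frames 0–17981) with 2528 frames into that block.
The block's first minute is 1800 frames and the rest 1798 each; 2528 frames reaches minute 1, so 0 × 18 + 1 × 2 = 2 labels have been skipped so far.
Adding those back, label number 2528 + 2 = 2530 at 30 labels/s is 84 s + 10 f = 0 h 1 min 24 s frame 10, i.e. 00:01:24;10.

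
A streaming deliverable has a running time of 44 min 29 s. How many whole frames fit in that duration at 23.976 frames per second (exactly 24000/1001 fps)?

63992 frames

44 min 29 s = 2669 s.
Frames = 2669 × 24000/1001 = 64056000/1001 ≈ 63992.0080.
Complete frames: 63992.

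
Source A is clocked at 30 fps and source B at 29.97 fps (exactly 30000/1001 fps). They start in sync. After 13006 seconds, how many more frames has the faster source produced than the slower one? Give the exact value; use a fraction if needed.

55740/143 frames

A emits 30 × 13006 = 390180 frames; B emits 30000/1001 × 13006 = 55740000/143.
Difference = 55740/143 frames (≈ 389.7902); B is behind A.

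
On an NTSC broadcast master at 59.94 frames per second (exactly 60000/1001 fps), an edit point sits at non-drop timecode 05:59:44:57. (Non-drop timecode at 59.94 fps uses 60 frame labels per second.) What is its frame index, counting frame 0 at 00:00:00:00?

Total seconds to the label: (5 × 3600 + 59 × 60 + 44) = 21584.
Frame index = 21584 × 60 + 57 = 1295097.

1295097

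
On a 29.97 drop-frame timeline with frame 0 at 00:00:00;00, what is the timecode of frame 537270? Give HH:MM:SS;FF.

04:58:46;28

Ten DF minutes hold 17982 frames, so frame 537270 lies in block 29 (frames 521478–539459) with 15792 frames into that block.
The block's first minute is 1800 frames and the rest 1798 each; 15792 frames reaches minute 8, so 29 × 18 + 8 × 2 = 538 labels have been skipped so far.
Adding those back, label number 537270 + 538 = 537808 at 30 labels/s is 17926 s + 28 f = 4 h 58 min 46 s frame 28, i.e. 04:58:46;28.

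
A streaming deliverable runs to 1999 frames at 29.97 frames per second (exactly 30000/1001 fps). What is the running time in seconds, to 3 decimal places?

Running time = 1999 × 1001/30000 = 2000999/30000 s ≈ 66.700 s.

66.700 seconds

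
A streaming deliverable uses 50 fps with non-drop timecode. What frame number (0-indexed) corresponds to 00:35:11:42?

105592

Total seconds to the label: (0 × 3600 + 35 × 60 + 11) = 2111.
Frame index = 2111 × 50 + 42 = 105592.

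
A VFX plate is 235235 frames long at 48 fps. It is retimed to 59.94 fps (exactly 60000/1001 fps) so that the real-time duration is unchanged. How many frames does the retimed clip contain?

293750 frames

Target frames = source frames × (target rate / source rate) = 235235 × (60000/1001)/(48) = 235235 × 1250/1001 = 293750.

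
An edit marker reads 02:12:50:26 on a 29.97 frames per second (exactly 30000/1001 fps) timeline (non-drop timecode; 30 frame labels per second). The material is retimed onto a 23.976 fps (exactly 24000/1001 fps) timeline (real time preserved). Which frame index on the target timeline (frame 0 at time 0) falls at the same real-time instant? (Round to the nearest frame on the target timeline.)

Source frame index: (2×3600 + 12×60 + 50) × 30 + 26 = 239126.
Real time: 239126 / (30000/1001) = 119682563/15000 s.
Target frame: (119682563/15000) × (24000/1001) = 956504/5 ≈ 191300.800 → 191301.

frame 191301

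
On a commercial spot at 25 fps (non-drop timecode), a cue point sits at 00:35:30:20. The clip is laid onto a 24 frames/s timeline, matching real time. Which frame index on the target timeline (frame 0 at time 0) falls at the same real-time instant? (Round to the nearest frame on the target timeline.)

frame 51139

Source frame index: (0×3600 + 35×60 + 30) × 25 + 20 = 53270.
Real time: 53270 / (25) = 10654/5 s.
Target frame: (10654/5) × (24) = 255696/5 ≈ 51139.200 → 51139.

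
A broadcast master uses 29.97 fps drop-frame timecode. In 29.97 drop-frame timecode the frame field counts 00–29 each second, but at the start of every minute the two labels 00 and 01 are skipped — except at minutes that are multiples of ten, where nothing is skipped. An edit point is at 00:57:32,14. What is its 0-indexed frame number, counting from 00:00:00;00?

103470

Complete 10-minute blocks: 5, each 17982 frames → 89910.
Remaining 7 whole minutes in the current block: 1800 + 6 × 1798 = 12588 frames.
Within the current minute: 32 × 30 + 14 − 2 = 972 (labels ;00/;01 skipped at this minute). Total = 89910 + 12588 + 972 = 103470.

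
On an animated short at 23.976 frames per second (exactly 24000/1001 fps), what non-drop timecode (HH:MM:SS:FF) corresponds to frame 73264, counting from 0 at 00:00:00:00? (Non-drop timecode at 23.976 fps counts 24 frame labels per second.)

00:50:52:16

73264 ÷ 24 = 3052 full seconds, remainder 16 frames.
3052 s = 0 h 50 min 52 s.
Timecode: 00:50:52:16.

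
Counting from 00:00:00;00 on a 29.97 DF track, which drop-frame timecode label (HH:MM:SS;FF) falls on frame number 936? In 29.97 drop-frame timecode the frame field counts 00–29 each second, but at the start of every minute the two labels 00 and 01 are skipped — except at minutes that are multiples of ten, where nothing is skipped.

00:00:31;06

Ten DF minutes hold 17982 frames, so frame 936 lies in block 0 (frames 0–17981) with 936 frames into that block.
The block's first minute is 1800 frames and the rest 1798 each; 936 frames reaches minute 0, so 0 × 18 + 0 × 2 = 0 labels have been skipped so far.
Adding those back, label number 936 + 0 = 936 at 30 labels/s is 31 s + 6 f = 0 h 0 min 31 s frame 6, i.e. 00:00:31;06.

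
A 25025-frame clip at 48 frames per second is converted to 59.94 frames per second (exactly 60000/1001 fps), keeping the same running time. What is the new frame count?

31250 frames

Target frames = source frames × (target rate / source rate) = 25025 × (60000/1001)/(48) = 25025 × 1250/1001 = 31250.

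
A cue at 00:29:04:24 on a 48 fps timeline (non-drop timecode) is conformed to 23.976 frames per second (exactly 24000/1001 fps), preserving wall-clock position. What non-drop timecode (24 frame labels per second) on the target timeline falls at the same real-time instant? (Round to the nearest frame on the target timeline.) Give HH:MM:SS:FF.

00:29:02:18

Source frame index: (0×3600 + 29×60 + 4) × 48 + 24 = 83736.
Real time: 83736 / (48) = 3489/2 s.
Target frame: (3489/2) × (24000/1001) = 41868000/1001 ≈ 41826.174 → 41826.
At 24 labels/s: frame 41826 → 00:29:02:18.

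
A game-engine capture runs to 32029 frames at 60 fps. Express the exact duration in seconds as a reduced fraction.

32029/60 seconds

Running time = 32029 ÷ (60) = 32029 × 1/60 = 32029/60 s.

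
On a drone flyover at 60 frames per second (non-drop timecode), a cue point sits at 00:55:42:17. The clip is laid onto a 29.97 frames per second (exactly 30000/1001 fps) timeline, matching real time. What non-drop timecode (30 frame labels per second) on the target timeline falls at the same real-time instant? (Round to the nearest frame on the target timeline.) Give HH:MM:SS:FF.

00:55:38:28

Source frame index: (0×3600 + 55×60 + 42) × 60 + 17 = 200537.
Real time: 200537 / (60) = 200537/60 s.
Target frame: (200537/60) × (30000/1001) = 100268500/1001 ≈ 100168.332 → 100168.
At 30 labels/s: frame 100168 → 00:55:38:28.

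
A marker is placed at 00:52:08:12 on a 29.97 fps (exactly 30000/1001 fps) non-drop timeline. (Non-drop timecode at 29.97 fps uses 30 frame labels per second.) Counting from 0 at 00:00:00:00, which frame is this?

93852

Total seconds to the label: (0 × 3600 + 52 × 60 + 8) = 3128.
Frame index = 3128 × 30 + 12 = 93852.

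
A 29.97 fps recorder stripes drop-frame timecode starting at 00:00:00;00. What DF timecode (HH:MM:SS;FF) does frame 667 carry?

00:00:22;07

Ten DF minutes hold 17982 frames, so frame 667 lies in block 0 (frames 0–17981) with 667 frames into that block.
The block's first minute is 1800 frames and the rest 1798 each; 667 frames reaches minute 0, so 0 × 18 + 0 × 2 = 0 labels have been skipped so far.
Adding those back, label number 667 + 0 = 667 at 30 labels/s is 22 s + 7 f = 0 h 0 min 22 s frame 7, i.e. 00:00:22;07.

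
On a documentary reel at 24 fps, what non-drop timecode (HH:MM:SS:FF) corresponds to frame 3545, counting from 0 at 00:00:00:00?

3545 ÷ 24 = 147 full seconds, remainder 17 frames.
147 s = 0 h 2 min 27 s.
Timecode: 00:02:27:17.

00:02:27:17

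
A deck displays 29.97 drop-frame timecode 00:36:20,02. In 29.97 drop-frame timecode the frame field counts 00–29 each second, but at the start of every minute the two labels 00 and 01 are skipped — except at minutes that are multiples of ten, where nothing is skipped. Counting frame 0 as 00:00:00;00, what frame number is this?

65336

Complete 10-minute blocks: 3, each 17982 frames → 53946.
Remaining 6 whole minutes in the current block: 1800 + 5 × 1798 = 10790 frames.
Within the current minute: 20 × 30 + 2 − 2 = 600 (labels ;00/;01 skipped at this minute). Total = 53946 + 10790 + 600 = 65336.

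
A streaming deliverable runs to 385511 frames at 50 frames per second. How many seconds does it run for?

Running time = 385511 / (50) = 7710.22 s.

7710.22 seconds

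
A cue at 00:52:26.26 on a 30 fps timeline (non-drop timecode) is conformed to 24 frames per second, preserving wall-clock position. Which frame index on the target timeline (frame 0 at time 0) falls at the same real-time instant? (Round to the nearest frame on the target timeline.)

Source frame index: (0×3600 + 52×60 + 26) × 30 + 26 = 94406.
Real time: 94406 / (30) = 47203/15 s.
Target frame: (47203/15) × (24) = 377624/5 ≈ 75524.800 → 75525.

frame 75525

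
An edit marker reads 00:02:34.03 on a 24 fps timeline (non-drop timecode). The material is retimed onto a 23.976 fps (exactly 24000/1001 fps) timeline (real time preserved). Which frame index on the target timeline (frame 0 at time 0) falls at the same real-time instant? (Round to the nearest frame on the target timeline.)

frame 3695

Source frame index: (0×3600 + 2×60 + 34) × 24 + 3 = 3699.
Real time: 3699 / (24) = 1233/8 s.
Target frame: (1233/8) × (24000/1001) = 3699000/1001 ≈ 3695.305 → 3695.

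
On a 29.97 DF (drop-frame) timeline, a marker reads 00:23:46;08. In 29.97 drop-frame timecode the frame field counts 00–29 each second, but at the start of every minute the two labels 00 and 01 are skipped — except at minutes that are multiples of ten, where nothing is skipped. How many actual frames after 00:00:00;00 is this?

As if non-drop at 30 labels/s: (0 × 3600 + 23 × 60 + 46) × 30 + 8 = 42788.
Minute boundaries passed: 23; those not divisible by 10: 23 − 2 = 21; dropped labels = 2 × 21 = 42.
Actual frame index = 42788 − 42 = 42746.

42746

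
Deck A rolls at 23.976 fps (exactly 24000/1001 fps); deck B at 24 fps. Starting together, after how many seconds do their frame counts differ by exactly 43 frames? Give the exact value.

The gap grows by |24 − 24000/1001| = 24/1001 frames per second.
Time for a 43-frame gap: 43 ÷ (24/1001) = 43043/24 s.

43043/24 seconds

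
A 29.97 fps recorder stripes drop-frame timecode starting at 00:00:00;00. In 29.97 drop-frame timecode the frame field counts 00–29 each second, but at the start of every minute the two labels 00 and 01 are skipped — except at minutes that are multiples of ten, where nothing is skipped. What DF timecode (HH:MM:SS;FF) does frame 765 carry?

00:00:25;15

Each 10-minute DF block holds 10 × 60 × 30 − 9 × 2 = 17982 frames. 765 ÷ 17982 → 0 full blocks, remainder 765.
Within the partial block the first minute is 1800 frames and each further minute 1798, so 0 further minute boundaries passed. Total skipped labels = 18 × 0 + 2 × 0 = 0.
Non-drop label index = 765 + 0 = 765; at 30 labels/s that is 00:00:25:15, i.e. DF 00:00:25;15.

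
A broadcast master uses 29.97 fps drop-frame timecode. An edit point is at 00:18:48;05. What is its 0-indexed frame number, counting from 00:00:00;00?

33811

Complete 10-minute blocks: 1, each 17982 frames → 17982.
Remaining 8 whole minutes in the current block: 1800 + 7 × 1798 = 14386 frames.
Within the current minute: 48 × 30 + 5 − 2 = 1443 (labels ;00/;01 skipped at this minute). Total = 17982 + 14386 + 1443 = 33811.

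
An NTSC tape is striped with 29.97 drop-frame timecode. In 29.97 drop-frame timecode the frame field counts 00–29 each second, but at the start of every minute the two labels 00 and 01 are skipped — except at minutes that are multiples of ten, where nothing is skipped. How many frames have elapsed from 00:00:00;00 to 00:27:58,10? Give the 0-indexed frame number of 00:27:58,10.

Complete 10-minute blocks: 2, each 17982 frames → 35964.
Remaining 7 whole minutes in the current block: 1800 + 6 × 1798 = 12588 frames.
Within the current minute: 58 × 30 + 10 − 2 = 1748 (labels ;00/;01 skipped at this minute). Total = 35964 + 12588 + 1748 = 50300.

50300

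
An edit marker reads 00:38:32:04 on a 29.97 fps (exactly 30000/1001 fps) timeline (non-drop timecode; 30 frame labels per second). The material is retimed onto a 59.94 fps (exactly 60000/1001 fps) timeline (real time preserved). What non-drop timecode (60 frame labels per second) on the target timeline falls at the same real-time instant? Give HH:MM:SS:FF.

Source frame index: (0×3600 + 38×60 + 32) × 30 + 4 = 69364.
Real time: 69364 / (30000/1001) = 17358341/7500 s.
Target frame: (17358341/7500) × (60000/1001) = 138728.
At 60 labels/s: frame 138728 → 00:38:32:08.

00:38:32:08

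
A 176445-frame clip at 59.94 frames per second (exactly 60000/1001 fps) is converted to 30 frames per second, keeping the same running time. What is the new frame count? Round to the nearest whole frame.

Frames at target rate = 176445 × (30) / (60000/1001) = 35324289/400 ≈ 88310.723.
Nearest whole frame: 88311.

88311 frames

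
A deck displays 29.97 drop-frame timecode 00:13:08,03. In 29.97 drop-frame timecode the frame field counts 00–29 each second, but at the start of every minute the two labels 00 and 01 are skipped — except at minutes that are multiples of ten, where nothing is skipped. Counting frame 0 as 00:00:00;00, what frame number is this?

23619

As if non-drop at 30 labels/s: (0 × 3600 + 13 × 60 + 8) × 30 + 3 = 23643.
Minute boundaries passed: 13; those not divisible by 10: 13 − 1 = 12; dropped labels = 2 × 12 = 24.
Actual frame index = 23643 − 24 = 23619.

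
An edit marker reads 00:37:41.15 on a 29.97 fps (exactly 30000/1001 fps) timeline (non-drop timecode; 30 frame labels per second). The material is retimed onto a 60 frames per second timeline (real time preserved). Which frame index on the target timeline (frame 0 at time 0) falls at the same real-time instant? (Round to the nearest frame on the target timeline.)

frame 135826

Source frame index: (0×3600 + 37×60 + 41) × 30 + 15 = 67845.
Real time: 67845 / (30000/1001) = 4527523/2000 s.
Target frame: (4527523/2000) × (60) = 13582569/100 ≈ 135825.690 → 135826.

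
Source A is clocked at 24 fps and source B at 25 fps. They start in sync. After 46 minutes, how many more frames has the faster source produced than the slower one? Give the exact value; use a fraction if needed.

2760 frames

46 min = 2760 s.
A emits 24 × 2760 = 66240 frames; B emits 25 × 2760 = 69000.
Difference = 2760 frames; B is ahead of A.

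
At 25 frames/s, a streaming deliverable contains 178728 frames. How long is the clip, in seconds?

7149.12 seconds

Running time = 178728 / (25) = 7149.12 s.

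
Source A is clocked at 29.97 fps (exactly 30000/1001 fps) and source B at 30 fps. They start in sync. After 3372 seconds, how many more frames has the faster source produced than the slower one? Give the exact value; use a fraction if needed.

101160/1001 frames

A emits 30000/1001 × 3372 = 101160000/1001 frames; B emits 30 × 3372 = 101160.
Difference = 101160/1001 frames (≈ 101.0589); B is ahead of A.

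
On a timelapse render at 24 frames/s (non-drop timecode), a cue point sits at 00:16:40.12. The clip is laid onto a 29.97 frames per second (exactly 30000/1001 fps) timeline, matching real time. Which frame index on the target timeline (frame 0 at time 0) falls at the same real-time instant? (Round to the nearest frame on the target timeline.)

Source frame index: (0×3600 + 16×60 + 40) × 24 + 12 = 24012.
Real time: 24012 / (24) = 2001/2 s.
Target frame: (2001/2) × (30000/1001) = 30015000/1001 ≈ 29985.015 → 29985.

frame 29985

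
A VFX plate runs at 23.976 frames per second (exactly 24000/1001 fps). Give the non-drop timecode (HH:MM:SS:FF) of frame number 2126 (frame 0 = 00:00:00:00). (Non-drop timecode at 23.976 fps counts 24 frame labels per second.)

00:01:28:14

2126 ÷ 24 = 88 full seconds, remainder 14 frames.
88 s = 0 h 1 min 28 s.
Timecode: 00:01:28:14.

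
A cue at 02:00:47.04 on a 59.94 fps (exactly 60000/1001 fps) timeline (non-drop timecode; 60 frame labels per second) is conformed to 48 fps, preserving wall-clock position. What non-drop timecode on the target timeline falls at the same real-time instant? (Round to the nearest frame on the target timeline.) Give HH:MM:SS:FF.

Source frame index: (2×3600 + 0×60 + 47) × 60 + 4 = 434824.
Real time: 434824 / (60000/1001) = 54407353/7500 s.
Target frame: (54407353/7500) × (48) = 217629412/625 ≈ 348207.059 → 348207.
At 48 labels/s: frame 348207 → 02:00:54:15.

02:00:54:15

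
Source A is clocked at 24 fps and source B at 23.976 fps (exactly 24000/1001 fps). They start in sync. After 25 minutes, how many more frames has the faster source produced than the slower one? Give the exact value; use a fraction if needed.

36000/1001 frames

25 min = 1500 s.
A emits 24 × 1500 = 36000 frames; B emits 24000/1001 × 1500 = 36000000/1001.
Difference = 36000/1001 frames (≈ 35.9640); B is behind A.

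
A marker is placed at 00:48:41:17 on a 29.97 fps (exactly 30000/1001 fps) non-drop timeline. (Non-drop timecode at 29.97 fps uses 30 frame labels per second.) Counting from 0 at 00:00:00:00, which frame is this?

Total seconds to the label: (0 × 3600 + 48 × 60 + 41) = 2921.
Frame index = 2921 × 30 + 17 = 87647.

frame 87647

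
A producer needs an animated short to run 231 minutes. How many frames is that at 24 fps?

231 min = 13860 s.
Frames = 13860 × 24 = 332640.

332640 frames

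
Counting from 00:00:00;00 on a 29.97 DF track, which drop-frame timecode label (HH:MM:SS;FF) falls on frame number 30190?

Each 10-minute DF block holds 10 × 60 × 30 − 9 × 2 = 17982 frames. 30190 ÷ 17982 → 1 full block, remainder 12208.
Within the partial block the first minute is 1800 frames and each further minute 1798, so 6 further minute boundaries passed. Total skipped labels = 18 × 1 + 2 × 6 = 30.
Non-drop label index = 30190 + 30 = 30220; at 30 labels/s that is 00:16:47:10, i.e. DF 00:16:47;10.

00:16:47;10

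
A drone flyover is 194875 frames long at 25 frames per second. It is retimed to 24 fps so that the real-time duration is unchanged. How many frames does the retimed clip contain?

187080 frames

Target frames = source frames × (target rate / source rate) = 194875 × (24)/(25) = 194875 × 24/25 = 187080.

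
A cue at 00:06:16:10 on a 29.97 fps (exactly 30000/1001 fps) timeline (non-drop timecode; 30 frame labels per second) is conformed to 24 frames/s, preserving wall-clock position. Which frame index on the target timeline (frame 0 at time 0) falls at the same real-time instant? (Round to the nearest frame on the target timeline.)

frame 9041

Source frame index: (0×3600 + 6×60 + 16) × 30 + 10 = 11290.
Real time: 11290 / (30000/1001) = 1130129/3000 s.
Target frame: (1130129/3000) × (24) = 1130129/125 ≈ 9041.032 → 9041.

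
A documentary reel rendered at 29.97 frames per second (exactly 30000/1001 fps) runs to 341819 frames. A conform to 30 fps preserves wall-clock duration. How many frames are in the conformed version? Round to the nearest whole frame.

Frames at target rate = 341819 × (30) / (30000/1001) = 342160819/1000 ≈ 342160.819.
Nearest whole frame: 342161.

342161 frames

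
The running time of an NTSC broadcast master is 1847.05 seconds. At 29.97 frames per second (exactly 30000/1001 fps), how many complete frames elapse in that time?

Frames = 1847.05 × 30000/1001 = 55411500/1001 ≈ 55356.1439.
Complete frames: 55356.

55356 frames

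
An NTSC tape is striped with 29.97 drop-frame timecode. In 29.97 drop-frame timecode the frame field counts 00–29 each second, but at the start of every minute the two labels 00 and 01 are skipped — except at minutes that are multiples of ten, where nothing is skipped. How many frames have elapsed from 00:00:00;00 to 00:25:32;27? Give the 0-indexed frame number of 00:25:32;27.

As if non-drop at 30 labels/s: (0 × 3600 + 25 × 60 + 32) × 30 + 27 = 45987.
Minute boundaries passed: 25; those not divisible by 10: 25 − 2 = 23; dropped labels = 2 × 23 = 46.
Actual frame index = 45987 − 46 = 45941.

45941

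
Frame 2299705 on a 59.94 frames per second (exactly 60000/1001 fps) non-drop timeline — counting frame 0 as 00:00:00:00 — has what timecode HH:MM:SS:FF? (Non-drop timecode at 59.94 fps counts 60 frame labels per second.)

2299705 ÷ 60 = 38328 full seconds, remainder 25 frames.
38328 s = 10 h 38 min 48 s.
Timecode: 10:38:48:25.

10:38:48:25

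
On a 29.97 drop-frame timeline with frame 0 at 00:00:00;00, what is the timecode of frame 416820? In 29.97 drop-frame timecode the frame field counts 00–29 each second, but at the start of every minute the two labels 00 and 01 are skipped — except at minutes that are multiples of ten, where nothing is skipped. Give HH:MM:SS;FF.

03:51:47;26

Ten DF minutes hold 17982 frames, so frame 416820 lies in block 23 (frames 413586–431567) with 3234 frames into that block.
The block's first minute is 1800 frames and the rest 1798 each; 3234 frames reaches minute 1, so 23 × 18 + 1 × 2 = 416 labels have been skipped so far.
Adding those back, label number 416820 + 416 = 417236 at 30 labels/s is 13907 s + 26 f = 3 h 51 min 47 s frame 26, i.e. 03:51:47;26.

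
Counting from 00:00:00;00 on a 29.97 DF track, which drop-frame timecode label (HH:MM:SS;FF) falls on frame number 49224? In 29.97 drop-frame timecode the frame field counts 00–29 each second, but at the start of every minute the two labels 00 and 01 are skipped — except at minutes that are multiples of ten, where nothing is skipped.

00:27:22;14

Ten DF minutes hold 17982 frames, so frame 49224 lies in block 2 (frames 35964–53945) with 13260 frames into that block.
The block's first minute is 1800 frames and the rest 1798 each; 13260 frames reaches minute 7, so 2 × 18 + 7 × 2 = 50 labels have been skipped so far.
Adding those back, label number 49224 + 50 = 49274 at 30 labels/s is 1642 s + 14 f = 0 h 27 min 22 s frame 14, i.e. 00:27:22;14.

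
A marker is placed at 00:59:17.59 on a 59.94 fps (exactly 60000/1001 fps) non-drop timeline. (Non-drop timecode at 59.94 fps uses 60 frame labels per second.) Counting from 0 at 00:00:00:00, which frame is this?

frame 213479

Total seconds to the label: (0 × 3600 + 59 × 60 + 17) = 3557.
Frame index = 3557 × 60 + 59 = 213479.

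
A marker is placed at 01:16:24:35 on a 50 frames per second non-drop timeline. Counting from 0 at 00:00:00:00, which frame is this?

frame 229235

Total seconds to the label: (1 × 3600 + 16 × 60 + 24) = 4584.
Frame index = 4584 × 50 + 35 = 229235.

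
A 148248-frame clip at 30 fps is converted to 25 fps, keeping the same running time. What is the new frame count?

123540 frames

Target frames = source frames × (target rate / source rate) = 148248 × (25)/(30) = 148248 × 5/6 = 123540.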